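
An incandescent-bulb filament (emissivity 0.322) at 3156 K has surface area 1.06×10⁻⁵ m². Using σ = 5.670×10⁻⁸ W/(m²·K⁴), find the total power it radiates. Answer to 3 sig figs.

Area A = 1.06×10⁻⁵ m².
P = εσAT⁴ = 0.322 × 5.670×10⁻⁸ × 1.06×10⁻⁵ × (3156)⁴ = 19.2 W.

P ≈ 19.2 W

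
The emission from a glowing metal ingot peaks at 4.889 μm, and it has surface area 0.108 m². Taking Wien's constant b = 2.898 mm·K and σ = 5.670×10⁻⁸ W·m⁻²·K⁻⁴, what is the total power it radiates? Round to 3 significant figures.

Wien's law: T = b/λ_max = 2.898×10⁻³/4.889×10⁻⁶ = 592.759 K.
Area A = 0.108 m².
Then P = σAT⁴ = 5.670×10⁻⁸×0.108×(592.759)⁴ = 756 W.

P ≈ 756 W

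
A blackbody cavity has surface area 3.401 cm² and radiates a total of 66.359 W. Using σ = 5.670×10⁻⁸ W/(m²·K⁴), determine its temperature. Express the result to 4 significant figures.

Area A = 3.401 cm² = 3.401×10⁻⁴ m².
P = σAT⁴ ⇒ T = (P/(σA))^(1/4) = (66.359/(5.670×10⁻⁸×3.401×10⁻⁴))^(1/4) = 1362 K.

T ≈ 1362 K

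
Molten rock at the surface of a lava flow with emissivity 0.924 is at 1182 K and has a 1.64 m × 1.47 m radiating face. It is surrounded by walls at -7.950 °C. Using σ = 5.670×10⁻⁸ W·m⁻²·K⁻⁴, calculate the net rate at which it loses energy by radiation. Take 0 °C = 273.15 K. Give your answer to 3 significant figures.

Net loss ≈ 2.46×10⁵ W

Surroundings: T = -7.950 °C + 273.15 = 265.200 K.
Area A = 1.64 × 1.47 = 2.4108 m².
Net radiated power P_net = εσA(T⁴ − T₀⁴) = 0.924×5.670×10⁻⁸×2.4108×(1182⁴ − 265.200⁴).
T⁴ − T₀⁴ = 1.95196×10¹² − 4.94646×10⁹ = 1.94701×10¹² K⁴, so P_net = 2.46×10⁵ W.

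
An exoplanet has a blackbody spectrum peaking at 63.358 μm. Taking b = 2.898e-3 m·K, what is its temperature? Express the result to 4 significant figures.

Wien's law gives T = b/λ_max = (2.898×10⁻³ m·K)/(6.3358×10⁻⁵ m) = 45.74 K.

T ≈ 45.74 K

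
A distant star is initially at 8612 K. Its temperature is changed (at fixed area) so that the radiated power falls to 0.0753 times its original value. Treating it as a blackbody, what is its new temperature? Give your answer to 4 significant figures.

T₂ ≈ 4511 K

P ∝ T⁴, so T₂/T₁ = (P₂/P₁)^(1/4) = (0.0753)^(1/4) = 0.523840.
T₂ = 8612 × 0.523840 = 4511 K.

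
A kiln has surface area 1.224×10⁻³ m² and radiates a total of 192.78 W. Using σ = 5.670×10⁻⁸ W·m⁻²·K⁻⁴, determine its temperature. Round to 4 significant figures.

T ≈ 1291 K

Area A = 1.224×10⁻³ m².
P = σAT⁴ ⇒ T = (P/(σA))^(1/4) = (192.78/(5.670×10⁻⁸×1.224×10⁻³))^(1/4) = 1291 K.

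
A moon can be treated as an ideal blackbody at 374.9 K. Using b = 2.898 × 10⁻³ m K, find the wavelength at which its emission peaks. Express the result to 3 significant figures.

λ_max ≈ 7.73 μm

Wien's displacement law: λ_max = b/T = (2.898×10⁻³ m·K)/(374.9 K) = 7.730×10⁻⁶ m.
That is 7.73 μm, in the infrared range.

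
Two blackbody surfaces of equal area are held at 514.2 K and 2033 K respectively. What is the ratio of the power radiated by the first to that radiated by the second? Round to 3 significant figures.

P₁/P₂ ≈ 4.09×10⁻³

With equal areas, P₁/P₂ = (T₁/T₂)⁴ = (514.2/2033)⁴ = 4.09×10⁻³.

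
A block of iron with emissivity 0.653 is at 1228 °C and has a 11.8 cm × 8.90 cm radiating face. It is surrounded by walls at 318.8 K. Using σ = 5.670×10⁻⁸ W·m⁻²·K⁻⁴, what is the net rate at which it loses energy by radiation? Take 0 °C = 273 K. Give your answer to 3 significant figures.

T = 1228 °C + 273 = 1501 K.
Area A = 0.118 × 0.0890 = 0.010502 m².
Net radiated power P_net = εσA(T⁴ − T₀⁴) = 0.653×5.670×10⁻⁸×0.010502×(1501⁴ − 318.8⁴).
T⁴ − T₀⁴ = 5.07601×10¹² − 1.03294×10¹⁰ = 5.06568×10¹² K⁴, so P_net = 1.97×10³ W.

Net loss ≈ 1.97×10³ W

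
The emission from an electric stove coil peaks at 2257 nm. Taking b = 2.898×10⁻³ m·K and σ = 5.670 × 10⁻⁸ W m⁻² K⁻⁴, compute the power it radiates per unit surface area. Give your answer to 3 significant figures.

I ≈ 1.54×10⁵ W/m²

Wien's law: T = b/λ_max = 2.898×10⁻³/2.257×10⁻⁶ = 1284.01 K.
Then I = σT⁴ = 5.670×10⁻⁸×(1284.01)⁴ = 1.54×10⁵ W/m².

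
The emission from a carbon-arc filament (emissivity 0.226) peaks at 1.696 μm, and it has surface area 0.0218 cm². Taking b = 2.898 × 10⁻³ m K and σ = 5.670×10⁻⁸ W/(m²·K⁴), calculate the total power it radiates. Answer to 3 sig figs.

Wien's law: T = b/λ_max = 2.898×10⁻³/1.696×10⁻⁶ = 1708.73 K.
Area A = 0.0218 cm² = 2.18×10⁻⁶ m².
Then P = εσAT⁴ = 0.226×5.670×10⁻⁸×2.18×10⁻⁶×(1708.73)⁴ = 0.238 W.

P ≈ 0.238 W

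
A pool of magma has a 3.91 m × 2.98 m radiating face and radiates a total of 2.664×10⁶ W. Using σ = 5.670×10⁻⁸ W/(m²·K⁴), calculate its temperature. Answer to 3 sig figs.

Area A = 3.91 × 2.98 = 11.6518 m².
P = σAT⁴ ⇒ T = (P/(σA))^(1/4) = (2.664×10⁶/(5.670×10⁻⁸×11.6518))^(1/4) = 1.42×10³ K.

T ≈ 1.42×10³ K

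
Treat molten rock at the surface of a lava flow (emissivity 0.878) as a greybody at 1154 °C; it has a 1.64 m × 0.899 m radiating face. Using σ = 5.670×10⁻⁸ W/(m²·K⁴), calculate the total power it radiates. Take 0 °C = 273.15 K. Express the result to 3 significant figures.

T = 1154 °C + 273.15 = 1427.15 K.
Area A = 1.64 × 0.899 = 1.47436 m².
P = εσAT⁴ = 0.878 × 5.670×10⁻⁸ × 1.47436 × (1427.15)⁴ = 3.04×10⁵ W.

P ≈ 3.04×10⁵ W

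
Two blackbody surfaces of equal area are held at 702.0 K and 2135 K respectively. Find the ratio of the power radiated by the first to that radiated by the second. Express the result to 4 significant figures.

With equal areas, P₁/P₂ = (T₁/T₂)⁴ = (702.0/2135)⁴ = 0.01169.

P₁/P₂ ≈ 0.01169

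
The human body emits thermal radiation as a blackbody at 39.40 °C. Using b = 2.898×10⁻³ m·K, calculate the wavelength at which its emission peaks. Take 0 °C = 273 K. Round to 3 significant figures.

T = 39.40 °C + 273 = 312.40 K.
Wien's displacement law: λ_max = b/T = (2.898×10⁻³ m·K)/(312.40 K) = 9.277×10⁻⁶ m.
That is 9.28 μm, in the infrared range.

λ_max ≈ 9.28 μm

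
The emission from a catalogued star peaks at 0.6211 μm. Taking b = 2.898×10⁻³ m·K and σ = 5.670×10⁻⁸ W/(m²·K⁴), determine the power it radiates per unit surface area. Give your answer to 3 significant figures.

I ≈ 2.69×10⁷ W/m²

Wien's law: T = b/λ_max = 2.898×10⁻³/6.211×10⁻⁷ = 4665.92 K.
Then I = σT⁴ = 5.670×10⁻⁸×(4665.92)⁴ = 2.69×10⁷ W/m².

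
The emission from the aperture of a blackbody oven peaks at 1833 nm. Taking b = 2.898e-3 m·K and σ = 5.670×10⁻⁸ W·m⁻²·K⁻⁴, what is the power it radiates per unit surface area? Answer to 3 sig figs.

I ≈ 3.54×10⁵ W/m²

Wien's law: T = b/λ_max = 2.898×10⁻³/1.833×10⁻⁶ = 1581.01 K.
Then I = σT⁴ = 5.670×10⁻⁸×(1581.01)⁴ = 3.54×10⁵ W/m².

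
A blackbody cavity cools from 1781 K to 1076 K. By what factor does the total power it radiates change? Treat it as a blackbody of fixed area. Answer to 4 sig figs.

P ∝ T⁴, so P₂/P₁ = (T₂/T₁)⁴ = (1076/1781)⁴ = (0.604155)⁴ = 0.1332.

P₂/P₁ ≈ 0.1332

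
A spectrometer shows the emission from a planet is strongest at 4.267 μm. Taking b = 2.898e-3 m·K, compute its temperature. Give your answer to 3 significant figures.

Wien's law gives T = b/λ_max = (2.898×10⁻³ m·K)/(4.267×10⁻⁶ m) = 679 K.

T ≈ 679 K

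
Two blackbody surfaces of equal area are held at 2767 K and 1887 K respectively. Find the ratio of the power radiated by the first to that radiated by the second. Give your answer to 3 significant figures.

With equal areas, P₁/P₂ = (T₁/T₂)⁴ = (2767/1887)⁴ = 4.62.

P₁/P₂ ≈ 4.62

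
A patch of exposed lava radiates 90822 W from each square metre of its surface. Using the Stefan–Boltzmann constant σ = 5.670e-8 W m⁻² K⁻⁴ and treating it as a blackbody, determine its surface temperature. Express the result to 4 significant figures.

T ≈ 1125 K

I = σT⁴, so T = (I/σ)^(1/4) = (90822/(5.670×10⁻⁸))^(1/4) = 1125 K.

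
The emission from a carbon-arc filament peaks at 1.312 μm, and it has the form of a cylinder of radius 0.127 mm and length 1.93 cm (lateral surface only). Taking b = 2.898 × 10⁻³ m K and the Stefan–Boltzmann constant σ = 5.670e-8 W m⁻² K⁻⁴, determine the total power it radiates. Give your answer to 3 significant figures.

Wien's law: T = b/λ_max = 2.898×10⁻³/1.312×10⁻⁶ = 2208.84 K.
Lateral area A = 2πrL = 2π×1.27×10⁻⁴×0.0193 = 1.54007×10⁻⁵ m².
Then P = σAT⁴ = 5.670×10⁻⁸×1.54007×10⁻⁵×(2208.84)⁴ = 20.8 W.

P ≈ 20.8 W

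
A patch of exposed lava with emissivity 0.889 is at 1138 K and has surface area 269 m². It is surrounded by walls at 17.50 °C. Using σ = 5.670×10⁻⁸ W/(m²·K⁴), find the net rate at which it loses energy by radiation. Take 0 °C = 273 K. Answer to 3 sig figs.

Net loss ≈ 2.26×10⁷ W

Surroundings: T = 17.50 °C + 273 = 290.50 K.
Area A = 269 m².
Net radiated power P_net = εσA(T⁴ − T₀⁴) = 0.889×5.670×10⁻⁸×269×(1138⁴ − 290.50⁴).
T⁴ − T₀⁴ = 1.67714×10¹² − 7.12171×10⁹ = 1.67002×10¹² K⁴, so P_net = 2.26×10⁷ W.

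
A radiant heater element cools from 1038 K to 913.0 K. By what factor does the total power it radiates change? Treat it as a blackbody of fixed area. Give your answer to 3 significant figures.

P ∝ T⁴, so P₂/P₁ = (T₂/T₁)⁴ = (913.0/1038)⁴ = (0.879576)⁴ = 0.599.

P₂/P₁ ≈ 0.599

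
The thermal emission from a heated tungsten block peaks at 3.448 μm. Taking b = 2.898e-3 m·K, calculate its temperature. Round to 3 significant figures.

Wien's law gives T = b/λ_max = (2.898×10⁻³ m·K)/(3.448×10⁻⁶ m) = 840 K.

T ≈ 840 K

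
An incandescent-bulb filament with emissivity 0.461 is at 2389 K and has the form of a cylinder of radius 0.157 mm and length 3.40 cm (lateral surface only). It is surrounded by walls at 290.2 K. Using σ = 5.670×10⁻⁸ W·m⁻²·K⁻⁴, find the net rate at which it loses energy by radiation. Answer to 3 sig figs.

Net loss ≈ 28.6 W

Lateral area A = 2πrL = 2π×1.57×10⁻⁴×0.0340 = 3.35396×10⁻⁵ m².
Net radiated power P_net = εσA(T⁴ − T₀⁴) = 0.461×5.670×10⁻⁸×3.35396×10⁻⁵×(2389⁴ − 290.2⁴).
T⁴ − T₀⁴ = 3.25735×10¹³ − 7.09234×10⁹ = 3.25664×10¹³ K⁴, so P_net = 28.6 W.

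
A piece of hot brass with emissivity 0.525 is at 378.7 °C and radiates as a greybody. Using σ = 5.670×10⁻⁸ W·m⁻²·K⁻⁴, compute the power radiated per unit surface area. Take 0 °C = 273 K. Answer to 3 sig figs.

T = 378.7 °C + 273 = 651.7 K.
Stefan–Boltzmann: I = εσT⁴ = 0.525 × 5.670×10⁻⁸ × (651.7)⁴ = 5.37×10³ W/m².

I ≈ 5.37×10³ W/m²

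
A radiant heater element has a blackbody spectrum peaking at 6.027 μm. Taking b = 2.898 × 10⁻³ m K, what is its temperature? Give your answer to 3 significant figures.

T ≈ 481 K

Wien's law gives T = b/λ_max = (2.898×10⁻³ m·K)/(6.027×10⁻⁶ m) = 481 K.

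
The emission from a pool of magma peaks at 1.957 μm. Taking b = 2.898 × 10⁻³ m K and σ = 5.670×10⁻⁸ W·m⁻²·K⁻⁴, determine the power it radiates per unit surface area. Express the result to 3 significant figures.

Wien's law: T = b/λ_max = 2.898×10⁻³/1.957×10⁻⁶ = 1480.84 K.
Then I = σT⁴ = 5.670×10⁻⁸×(1480.84)⁴ = 2.73×10⁵ W/m².

I ≈ 2.73×10⁵ W/m²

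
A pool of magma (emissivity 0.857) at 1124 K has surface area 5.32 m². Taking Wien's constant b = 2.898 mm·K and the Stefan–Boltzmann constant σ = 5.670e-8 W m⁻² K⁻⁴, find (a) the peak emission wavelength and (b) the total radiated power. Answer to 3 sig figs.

λ_max ≈ 2.58×10³ nm; P ≈ 4.13×10⁵ W

(a) λ_max = b/T = 2.898×10⁻³/1124 = 2.578×10⁻⁶ m = 2.58×10³ nm.
Area A = 5.32 m².
(b) P = εσAT⁴ = 0.857×5.670×10⁻⁸×5.32×(1124)⁴ = 4.13×10⁵ W.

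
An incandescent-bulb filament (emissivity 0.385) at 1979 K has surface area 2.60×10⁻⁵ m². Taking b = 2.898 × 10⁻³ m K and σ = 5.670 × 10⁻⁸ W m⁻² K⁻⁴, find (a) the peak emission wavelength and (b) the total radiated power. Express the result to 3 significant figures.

λ_max ≈ 1.46 μm; P ≈ 8.71 W

(a) λ_max = b/T = 2.898×10⁻³/1979 = 1.464×10⁻⁶ m = 1.46 μm.
Area A = 2.60×10⁻⁵ m².
(b) P = εσAT⁴ = 0.385×5.670×10⁻⁸×2.60×10⁻⁵×(1979)⁴ = 8.71 W.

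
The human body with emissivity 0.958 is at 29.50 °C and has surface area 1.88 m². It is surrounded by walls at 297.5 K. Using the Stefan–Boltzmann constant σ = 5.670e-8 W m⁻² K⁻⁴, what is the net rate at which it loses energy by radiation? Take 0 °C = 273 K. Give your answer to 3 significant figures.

Net loss ≈ 55.1 W

T = 29.50 °C + 273 = 302.50 K.
Area A = 1.88 m².
Net radiated power P_net = εσA(T⁴ − T₀⁴) = 0.958×5.670×10⁻⁸×1.88×(302.50⁴ − 297.5⁴).
T⁴ − T₀⁴ = 8.37339×10⁹ − 7.83336×10⁹ = 5.40030×10⁸ K⁴, so P_net = 55.1 W.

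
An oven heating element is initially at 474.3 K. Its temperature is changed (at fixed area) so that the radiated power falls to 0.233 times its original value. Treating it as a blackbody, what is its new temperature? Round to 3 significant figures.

T₂ ≈ 330 K

P ∝ T⁴, so T₂/T₁ = (P₂/P₁)^(1/4) = (0.233)^(1/4) = 0.694767.
T₂ = 474.3 × 0.694767 = 330 K.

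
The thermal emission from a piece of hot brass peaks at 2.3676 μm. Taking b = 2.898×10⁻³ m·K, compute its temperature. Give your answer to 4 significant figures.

Wien's law gives T = b/λ_max = (2.898×10⁻³ m·K)/(2.3676×10⁻⁶ m) = 1224 K.

T ≈ 1224 K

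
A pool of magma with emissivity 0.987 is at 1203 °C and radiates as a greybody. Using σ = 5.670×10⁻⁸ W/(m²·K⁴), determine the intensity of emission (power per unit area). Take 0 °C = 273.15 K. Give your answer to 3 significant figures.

T = 1203 °C + 273.15 = 1476.15 K.
Stefan–Boltzmann: I = εσT⁴ = 0.987 × 5.670×10⁻⁸ × (1476.15)⁴ = 2.66×10⁵ W/m².

I ≈ 2.66×10⁵ W/m²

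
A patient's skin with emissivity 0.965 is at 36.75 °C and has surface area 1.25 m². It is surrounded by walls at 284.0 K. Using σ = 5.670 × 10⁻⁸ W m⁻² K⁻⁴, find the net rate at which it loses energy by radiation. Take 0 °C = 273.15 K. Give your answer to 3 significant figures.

T = 36.75 °C + 273.15 = 309.90 K.
Area A = 1.25 m².
Net radiated power P_net = εσA(T⁴ − T₀⁴) = 0.965×5.670×10⁻⁸×1.25×(309.90⁴ − 284.0⁴).
T⁴ − T₀⁴ = 9.22330×10⁹ − 6.50539×10⁹ = 2.71791×10⁹ K⁴, so P_net = 186 W.

Net loss ≈ 186 W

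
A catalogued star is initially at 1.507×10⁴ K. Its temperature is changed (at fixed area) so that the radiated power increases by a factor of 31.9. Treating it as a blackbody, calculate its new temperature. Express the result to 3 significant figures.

T₂ ≈ 3.58×10⁴ K

P ∝ T⁴, so T₂/T₁ = (P₂/P₁)^(1/4) = (31.9)^(1/4) = 2.37655.
T₂ = 1.507×10⁴ × 2.37655 = 3.58×10⁴ K.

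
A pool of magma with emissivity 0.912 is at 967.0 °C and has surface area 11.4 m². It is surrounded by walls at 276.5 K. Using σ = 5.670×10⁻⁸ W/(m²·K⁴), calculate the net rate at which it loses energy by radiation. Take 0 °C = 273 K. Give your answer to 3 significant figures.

Net loss ≈ 1.39×10⁶ W

T = 967.0 °C + 273 = 1240.0 K.
Area A = 11.4 m².
Net radiated power P_net = εσA(T⁴ − T₀⁴) = 0.912×5.670×10⁻⁸×11.4×(1240.0⁴ − 276.5⁴).
T⁴ − T₀⁴ = 2.36421×10¹² − 5.84495×10⁹ = 2.35837×10¹² K⁴, so P_net = 1.39×10⁶ W.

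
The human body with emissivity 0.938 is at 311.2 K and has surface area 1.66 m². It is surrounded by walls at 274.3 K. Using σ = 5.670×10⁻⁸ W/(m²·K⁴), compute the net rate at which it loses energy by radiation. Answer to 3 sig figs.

Net loss ≈ 328 W

Area A = 1.66 m².
Net radiated power P_net = εσA(T⁴ − T₀⁴) = 0.938×5.670×10⁻⁸×1.66×(311.2⁴ − 274.3⁴).
T⁴ − T₀⁴ = 9.37904×10⁹ − 5.66113×10⁹ = 3.71791×10⁹ K⁴, so P_net = 328 W.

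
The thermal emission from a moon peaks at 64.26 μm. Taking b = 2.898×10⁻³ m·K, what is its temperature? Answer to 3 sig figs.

T ≈ 45.1 K

Wien's law gives T = b/λ_max = (2.898×10⁻³ m·K)/(6.426×10⁻⁵ m) = 45.1 K.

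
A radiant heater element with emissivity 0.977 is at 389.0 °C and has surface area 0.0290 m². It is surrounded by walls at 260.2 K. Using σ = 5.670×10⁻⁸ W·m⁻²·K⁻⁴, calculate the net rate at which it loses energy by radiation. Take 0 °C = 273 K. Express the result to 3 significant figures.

Net loss ≈ 301 W

T = 389.0 °C + 273 = 662.0 K.
Area A = 0.0290 m².
Net radiated power P_net = εσA(T⁴ − T₀⁴) = 0.977×5.670×10⁻⁸×0.0290×(662.0⁴ − 260.2⁴).
T⁴ − T₀⁴ = 1.92058×10¹¹ − 4.58384×10⁹ = 1.87474×10¹¹ K⁴, so P_net = 301 W.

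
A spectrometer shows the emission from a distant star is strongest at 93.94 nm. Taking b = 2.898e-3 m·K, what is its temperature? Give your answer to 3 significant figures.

T ≈ 3.08×10⁴ K

Wien's law gives T = b/λ_max = (2.898×10⁻³ m·K)/(9.394×10⁻⁸ m) = 3.08×10⁴ K.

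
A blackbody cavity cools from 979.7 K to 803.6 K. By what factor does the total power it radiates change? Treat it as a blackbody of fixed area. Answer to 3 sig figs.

P ∝ T⁴, so P₂/P₁ = (T₂/T₁)⁴ = (803.6/979.7)⁴ = (0.820251)⁴ = 0.453.

P₂/P₁ ≈ 0.453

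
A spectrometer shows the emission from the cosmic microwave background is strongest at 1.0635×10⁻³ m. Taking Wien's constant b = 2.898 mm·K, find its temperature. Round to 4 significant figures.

Wien's law gives T = b/λ_max = (2.898×10⁻³ m·K)/(1.0635×10⁻³ m) = 2.725 K.

T ≈ 2.725 K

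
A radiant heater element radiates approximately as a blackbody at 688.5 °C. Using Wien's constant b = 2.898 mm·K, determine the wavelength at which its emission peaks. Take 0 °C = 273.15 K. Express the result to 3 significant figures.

λ_max ≈ 3.01 μm

T = 688.5 °C + 273.15 = 961.65 K.
Wien's displacement law: λ_max = b/T = (2.898×10⁻³ m·K)/(961.65 K) = 3.014×10⁻⁶ m.
That is 3.01 μm, in the infrared range.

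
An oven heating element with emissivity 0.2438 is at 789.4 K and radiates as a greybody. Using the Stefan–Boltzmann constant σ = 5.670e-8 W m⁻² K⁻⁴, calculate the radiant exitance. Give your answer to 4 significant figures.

I ≈ 5368 W/m²

Stefan–Boltzmann: I = εσT⁴ = 0.2438 × 5.670×10⁻⁸ × (789.4)⁴ = 5368 W/m².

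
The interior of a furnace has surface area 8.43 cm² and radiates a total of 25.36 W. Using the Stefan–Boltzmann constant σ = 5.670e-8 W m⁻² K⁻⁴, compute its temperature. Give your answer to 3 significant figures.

Area A = 8.43 cm² = 8.43×10⁻⁴ m².
P = σAT⁴ ⇒ T = (P/(σA))^(1/4) = (25.36/(5.670×10⁻⁸×8.43×10⁻⁴))^(1/4) = 853 K.

T ≈ 853 K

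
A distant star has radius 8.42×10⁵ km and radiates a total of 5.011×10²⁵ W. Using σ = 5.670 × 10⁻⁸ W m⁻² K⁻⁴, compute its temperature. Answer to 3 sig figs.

Surface area A = 4πR² = 4π(8.42×10⁸ m)² = 8.90910×10¹⁸ m².
P = σAT⁴ ⇒ T = (P/(σA))^(1/4) = (5.011×10²⁵/(5.670×10⁻⁸×8.90910×10¹⁸))^(1/4) = 3.16×10³ K.

T ≈ 3.16×10³ K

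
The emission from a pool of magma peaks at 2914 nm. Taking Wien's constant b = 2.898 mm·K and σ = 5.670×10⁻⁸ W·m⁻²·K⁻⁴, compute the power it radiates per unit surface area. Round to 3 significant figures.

I ≈ 5.55×10⁴ W/m²

Wien's law: T = b/λ_max = 2.898×10⁻³/2.914×10⁻⁶ = 994.509 K.
Then I = σT⁴ = 5.670×10⁻⁸×(994.509)⁴ = 5.55×10⁴ W/m².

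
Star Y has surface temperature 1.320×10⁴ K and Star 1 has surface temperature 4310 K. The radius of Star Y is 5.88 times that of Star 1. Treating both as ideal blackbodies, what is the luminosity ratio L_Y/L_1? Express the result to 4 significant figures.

L ∝ R²T⁴, so L_Y/L_1 = (R_Y/R_1)²(T_Y/T_1)⁴ = (5.88)² × (1.320×10⁴/4310)⁴ = 34.5744 × 87.9805 = 3042.

L_Y/L_1 ≈ 3042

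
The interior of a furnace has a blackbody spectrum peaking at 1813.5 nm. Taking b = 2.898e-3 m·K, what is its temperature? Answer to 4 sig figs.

Wien's law gives T = b/λ_max = (2.898×10⁻³ m·K)/(1.8135×10⁻⁶ m) = 1598 K.

T ≈ 1598 K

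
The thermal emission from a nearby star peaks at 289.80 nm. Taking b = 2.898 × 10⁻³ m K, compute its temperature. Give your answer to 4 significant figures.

T ≈ 1.000×10⁴ K

Wien's law gives T = b/λ_max = (2.898×10⁻³ m·K)/(2.8980×10⁻⁷ m) = 1.000×10⁴ K.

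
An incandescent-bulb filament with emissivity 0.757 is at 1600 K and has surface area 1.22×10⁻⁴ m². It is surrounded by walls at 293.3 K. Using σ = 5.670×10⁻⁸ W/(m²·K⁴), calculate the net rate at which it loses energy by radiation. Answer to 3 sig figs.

Area A = 1.22×10⁻⁴ m².
Net radiated power P_net = εσA(T⁴ − T₀⁴) = 0.757×5.670×10⁻⁸×1.22×10⁻⁴×(1600⁴ − 293.3⁴).
T⁴ − T₀⁴ = 6.55360×10¹² − 7.40028×10⁹ = 6.54620×10¹² K⁴, so P_net = 34.3 W.

Net loss ≈ 34.3 W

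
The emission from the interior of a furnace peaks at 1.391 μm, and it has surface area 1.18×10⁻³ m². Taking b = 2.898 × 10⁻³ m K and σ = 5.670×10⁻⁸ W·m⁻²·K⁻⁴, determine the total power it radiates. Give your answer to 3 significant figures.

Wien's law: T = b/λ_max = 2.898×10⁻³/1.391×10⁻⁶ = 2083.39 K.
Area A = 1.18×10⁻³ m².
Then P = σAT⁴ = 5.670×10⁻⁸×1.18×10⁻³×(2083.39)⁴ = 1.26×10³ W.

P ≈ 1.26×10³ W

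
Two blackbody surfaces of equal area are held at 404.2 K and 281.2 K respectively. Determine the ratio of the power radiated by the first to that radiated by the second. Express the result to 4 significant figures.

With equal areas, P₁/P₂ = (T₁/T₂)⁴ = (404.2/281.2)⁴ = 4.269.

P₁/P₂ ≈ 4.269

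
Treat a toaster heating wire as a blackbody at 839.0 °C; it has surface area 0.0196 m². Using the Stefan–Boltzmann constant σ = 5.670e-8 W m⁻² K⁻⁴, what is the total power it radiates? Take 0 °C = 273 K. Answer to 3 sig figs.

T = 839.0 °C + 273 = 1112.0 K.
Area A = 0.0196 m².
P = σAT⁴ = 5.670×10⁻⁸ × 0.0196 × (1112.0)⁴ = 1.70×10³ W.

P ≈ 1.70×10³ W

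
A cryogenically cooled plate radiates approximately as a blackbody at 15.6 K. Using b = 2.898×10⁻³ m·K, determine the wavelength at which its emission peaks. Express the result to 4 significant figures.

Wien's displacement law: λ_max = b/T = (2.898×10⁻³ m·K)/(15.6 K) = 1.8577×10⁻⁴ m.
That is 1.858×10⁻⁴ m, in the infrared range.

λ_max ≈ 1.858×10⁻⁴ m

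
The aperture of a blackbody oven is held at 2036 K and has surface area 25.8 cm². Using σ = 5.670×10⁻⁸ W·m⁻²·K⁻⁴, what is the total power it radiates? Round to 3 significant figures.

P ≈ 2.51×10³ W

Area A = 25.8 cm² = 2.58×10⁻³ m².
P = σAT⁴ = 5.670×10⁻⁸ × 2.58×10⁻³ × (2036)⁴ = 2.51×10³ W.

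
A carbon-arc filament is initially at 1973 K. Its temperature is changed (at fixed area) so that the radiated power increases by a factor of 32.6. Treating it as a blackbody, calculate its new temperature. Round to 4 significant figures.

P ∝ T⁴, so T₂/T₁ = (P₂/P₁)^(1/4) = (32.6)^(1/4) = 2.38949.
T₂ = 1973 × 2.38949 = 4714 K.

T₂ ≈ 4714 K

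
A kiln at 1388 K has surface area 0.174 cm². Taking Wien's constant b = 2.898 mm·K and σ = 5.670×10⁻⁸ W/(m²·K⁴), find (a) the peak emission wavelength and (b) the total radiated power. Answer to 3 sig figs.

(a) λ_max = b/T = 2.898×10⁻³/1388 = 2.088×10⁻⁶ m = 2.09 μm.
Area A = 0.174 cm² = 1.74×10⁻⁵ m².
(b) P = σAT⁴ = 5.670×10⁻⁸×1.74×10⁻⁵×(1388)⁴ = 3.66 W.

λ_max ≈ 2.09 μm; P ≈ 3.66 W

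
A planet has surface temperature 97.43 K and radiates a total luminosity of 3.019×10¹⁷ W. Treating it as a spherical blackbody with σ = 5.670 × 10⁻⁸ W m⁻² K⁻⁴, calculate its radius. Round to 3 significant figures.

L = 4πR²σT⁴ ⇒ R = √(L/(4πσT⁴)).
σT⁴ = 5.10921 W/m², so R = √(3.019×10¹⁷/(4π×5.10921)) = 6.86×10⁷ m.

R ≈ 6.86×10⁷ m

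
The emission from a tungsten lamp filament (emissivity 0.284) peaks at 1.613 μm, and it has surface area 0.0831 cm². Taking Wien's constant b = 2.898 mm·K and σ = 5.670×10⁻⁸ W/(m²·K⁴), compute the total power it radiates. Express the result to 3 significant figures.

Wien's law: T = b/λ_max = 2.898×10⁻³/1.613×10⁻⁶ = 1796.65 K.
Area A = 0.0831 cm² = 8.31×10⁻⁶ m².
Then P = εσAT⁴ = 0.284×5.670×10⁻⁸×8.31×10⁻⁶×(1796.65)⁴ = 1.39 W.

P ≈ 1.39 W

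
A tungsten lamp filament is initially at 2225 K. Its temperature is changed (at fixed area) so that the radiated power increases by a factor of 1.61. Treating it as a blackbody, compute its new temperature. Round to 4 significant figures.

T₂ ≈ 2506 K

P ∝ T⁴, so T₂/T₁ = (P₂/P₁)^(1/4) = (1.61)^(1/4) = 1.12644.
T₂ = 2225 × 1.12644 = 2506 K.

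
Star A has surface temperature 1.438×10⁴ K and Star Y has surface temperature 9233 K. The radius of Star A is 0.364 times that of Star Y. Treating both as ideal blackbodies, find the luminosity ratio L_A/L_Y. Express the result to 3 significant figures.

L ∝ R²T⁴, so L_A/L_Y = (R_A/R_Y)²(T_A/T_Y)⁴ = (0.364)² × (1.438×10⁴/9233)⁴ = 0.132496 × 5.88389 = 0.780.

L_A/L_Y ≈ 0.780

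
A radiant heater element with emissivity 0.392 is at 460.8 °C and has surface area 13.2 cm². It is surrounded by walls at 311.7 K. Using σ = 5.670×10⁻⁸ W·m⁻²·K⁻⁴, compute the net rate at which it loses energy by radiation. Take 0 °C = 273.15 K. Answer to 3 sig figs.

Net loss ≈ 8.24 W

T = 460.8 °C + 273.15 = 733.95 K.
Area A = 13.2 cm² = 1.32×10⁻³ m².
Net radiated power P_net = εσA(T⁴ − T₀⁴) = 0.392×5.670×10⁻⁸×1.32×10⁻³×(733.95⁴ − 311.7⁴).
T⁴ − T₀⁴ = 2.90179×10¹¹ − 9.43946×10⁹ = 2.80740×10¹¹ K⁴, so P_net = 8.24 W.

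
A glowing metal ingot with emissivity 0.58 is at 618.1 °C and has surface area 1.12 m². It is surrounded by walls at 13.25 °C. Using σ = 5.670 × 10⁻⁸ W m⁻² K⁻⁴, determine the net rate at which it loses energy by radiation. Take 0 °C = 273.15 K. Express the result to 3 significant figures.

T = 618.1 °C + 273.15 = 891.25 K.
Surroundings: T = 13.25 °C + 273.15 = 286.40 K.
Area A = 1.12 m².
Net radiated power P_net = εσA(T⁴ − T₀⁴) = 0.58×5.670×10⁻⁸×1.12×(891.25⁴ − 286.40⁴).
T⁴ − T₀⁴ = 6.30955×10¹¹ − 6.72809×10⁹ = 6.24227×10¹¹ K⁴, so P_net = 2.30×10⁴ W.

Net loss ≈ 2.30×10⁴ W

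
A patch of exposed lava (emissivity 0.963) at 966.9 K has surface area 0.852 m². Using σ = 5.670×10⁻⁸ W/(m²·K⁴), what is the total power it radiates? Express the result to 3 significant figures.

Area A = 0.852 m².
P = εσAT⁴ = 0.963 × 5.670×10⁻⁸ × 0.852 × (966.9)⁴ = 4.07×10⁴ W.

P ≈ 4.07×10⁴ W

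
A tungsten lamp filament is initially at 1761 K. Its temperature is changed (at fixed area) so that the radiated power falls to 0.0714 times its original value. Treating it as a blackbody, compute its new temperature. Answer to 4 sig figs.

T₂ ≈ 910.3 K

P ∝ T⁴, so T₂/T₁ = (P₂/P₁)^(1/4) = (0.0714)^(1/4) = 0.516921.
T₂ = 1761 × 0.516921 = 910.3 K.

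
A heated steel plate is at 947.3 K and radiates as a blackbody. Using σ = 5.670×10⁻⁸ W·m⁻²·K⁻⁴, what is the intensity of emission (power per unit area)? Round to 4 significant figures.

Stefan–Boltzmann: I = σT⁴ = 5.670×10⁻⁸ × (947.3)⁴ = 4.566×10⁴ W/m².

I ≈ 4.566×10⁴ W/m²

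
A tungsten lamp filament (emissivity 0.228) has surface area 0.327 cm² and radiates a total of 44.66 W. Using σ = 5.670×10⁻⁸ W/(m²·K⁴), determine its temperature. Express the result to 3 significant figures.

T ≈ 3.21×10³ K

Area A = 0.327 cm² = 3.27×10⁻⁵ m².
P = εσAT⁴ ⇒ T = (P/(εσA))^(1/4) = (44.66/(0.228×5.670×10⁻⁸×3.27×10⁻⁵))^(1/4) = 3.21×10³ K.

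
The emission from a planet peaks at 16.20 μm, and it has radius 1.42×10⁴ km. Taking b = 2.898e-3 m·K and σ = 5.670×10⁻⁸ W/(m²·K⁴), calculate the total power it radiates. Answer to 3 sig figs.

Wien's law: T = b/λ_max = 2.898×10⁻³/1.620×10⁻⁵ = 178.889 K.
Surface area A = 4πR² = 4π(1.42×10⁷ m)² = 2.53388×10¹⁵ m².
Then P = σAT⁴ = 5.670×10⁻⁸×2.53388×10¹⁵×(178.889)⁴ = 1.47×10¹⁷ W.

P ≈ 1.47×10¹⁷ W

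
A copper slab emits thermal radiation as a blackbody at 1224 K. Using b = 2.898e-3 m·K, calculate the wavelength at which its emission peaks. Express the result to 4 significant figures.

λ_max ≈ 2368 nm

Wien's displacement law: λ_max = b/T = (2.898×10⁻³ m·K)/(1224 K) = 2.3676×10⁻⁶ m.
That is 2368 nm, in the infrared range.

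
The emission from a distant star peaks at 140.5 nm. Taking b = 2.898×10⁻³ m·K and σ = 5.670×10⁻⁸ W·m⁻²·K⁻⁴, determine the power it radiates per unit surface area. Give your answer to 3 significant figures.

Wien's law: T = b/λ_max = 2.898×10⁻³/1.405×10⁻⁷ = 20626.3 K.
Then I = σT⁴ = 5.670×10⁻⁸×(20626.3)⁴ = 1.03×10¹⁰ W/m².

I ≈ 1.03×10¹⁰ W/m²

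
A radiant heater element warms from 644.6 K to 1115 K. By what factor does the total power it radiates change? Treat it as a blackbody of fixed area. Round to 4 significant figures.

P ∝ T⁴, so P₂/P₁ = (T₂/T₁)⁴ = (1115/644.6)⁴ = (1.72975)⁴ = 8.952.

P₂/P₁ ≈ 8.952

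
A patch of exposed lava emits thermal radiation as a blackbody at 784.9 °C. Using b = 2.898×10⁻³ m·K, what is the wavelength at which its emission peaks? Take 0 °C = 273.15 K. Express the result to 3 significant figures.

λ_max ≈ 2.74×10³ nm

T = 784.9 °C + 273.15 = 1058.05 K.
Wien's displacement law: λ_max = b/T = (2.898×10⁻³ m·K)/(1058.05 K) = 2.739×10⁻⁶ m.
That is 2.74×10³ nm, in the infrared range.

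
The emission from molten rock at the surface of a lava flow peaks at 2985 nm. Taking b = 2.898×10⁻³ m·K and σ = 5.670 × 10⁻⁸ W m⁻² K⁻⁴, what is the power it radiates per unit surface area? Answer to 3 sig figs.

Wien's law: T = b/λ_max = 2.898×10⁻³/2.985×10⁻⁶ = 970.854 K.
Then I = σT⁴ = 5.670×10⁻⁸×(970.854)⁴ = 5.04×10⁴ W/m².

I ≈ 5.04×10⁴ W/m²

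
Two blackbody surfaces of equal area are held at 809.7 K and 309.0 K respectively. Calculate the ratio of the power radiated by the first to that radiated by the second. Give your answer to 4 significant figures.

P₁/P₂ ≈ 47.15

With equal areas, P₁/P₂ = (T₁/T₂)⁴ = (809.7/309.0)⁴ = 47.15.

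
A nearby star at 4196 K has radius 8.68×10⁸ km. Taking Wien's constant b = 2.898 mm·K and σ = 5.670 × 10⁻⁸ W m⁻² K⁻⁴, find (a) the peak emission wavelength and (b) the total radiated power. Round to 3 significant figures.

(a) λ_max = b/T = 2.898×10⁻³/4196 = 6.907×10⁻⁷ m = 0.691 μm.
Surface area A = 4πR² = 4π(8.68×10¹¹ m)² = 9.46781×10²⁴ m².
(b) P = σAT⁴ = 5.670×10⁻⁸×9.46781×10²⁴×(4196)⁴ = 1.66×10³² W.

λ_max ≈ 0.691 μm; P ≈ 1.66×10³² W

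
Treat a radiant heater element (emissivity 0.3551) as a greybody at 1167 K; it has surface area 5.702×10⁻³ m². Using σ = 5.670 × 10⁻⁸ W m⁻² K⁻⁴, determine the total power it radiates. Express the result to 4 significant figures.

P ≈ 212.9 W

Area A = 5.702×10⁻³ m².
P = εσAT⁴ = 0.3551 × 5.670×10⁻⁸ × 5.702×10⁻³ × (1167)⁴ = 212.9 W.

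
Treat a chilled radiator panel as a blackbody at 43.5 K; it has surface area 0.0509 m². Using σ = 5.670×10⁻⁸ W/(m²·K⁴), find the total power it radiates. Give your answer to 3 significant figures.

P ≈ 0.0103 W

Area A = 0.0509 m².
P = σAT⁴ = 5.670×10⁻⁸ × 0.0509 × (43.5)⁴ = 0.0103 W.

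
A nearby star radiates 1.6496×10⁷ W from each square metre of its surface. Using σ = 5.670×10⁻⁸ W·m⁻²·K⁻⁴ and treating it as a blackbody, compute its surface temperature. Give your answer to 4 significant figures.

T ≈ 4130 K

I = σT⁴, so T = (I/σ)^(1/4) = (1.6496×10⁷/(5.670×10⁻⁸))^(1/4) = 4130 K.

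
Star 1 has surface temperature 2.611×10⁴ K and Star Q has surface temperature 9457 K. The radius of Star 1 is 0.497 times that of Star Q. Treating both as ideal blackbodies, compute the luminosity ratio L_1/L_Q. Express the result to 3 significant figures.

L_1/L_Q ≈ 14.4

L ∝ R²T⁴, so L_1/L_Q = (R_1/R_Q)²(T_1/T_Q)⁴ = (0.497)² × (2.611×10⁴/9457)⁴ = 0.247009 × 58.1051 = 14.4.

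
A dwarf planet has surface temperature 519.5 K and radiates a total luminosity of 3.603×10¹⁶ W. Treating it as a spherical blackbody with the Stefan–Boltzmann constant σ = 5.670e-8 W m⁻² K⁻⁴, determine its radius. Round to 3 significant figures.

L = 4πR²σT⁴ ⇒ R = √(L/(4πσT⁴)).
σT⁴ = 4129.76 W/m², so R = √(3.603×10¹⁶/(4π×4129.76)) = 8.33×10⁵ m.

R ≈ 8.33×10⁵ m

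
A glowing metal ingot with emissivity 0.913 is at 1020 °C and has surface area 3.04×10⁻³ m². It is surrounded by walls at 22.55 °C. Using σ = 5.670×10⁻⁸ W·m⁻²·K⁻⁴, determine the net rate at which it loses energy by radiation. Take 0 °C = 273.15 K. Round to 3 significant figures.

T = 1020 °C + 273.15 = 1293.15 K.
Surroundings: T = 22.55 °C + 273.15 = 295.70 K.
Area A = 3.04×10⁻³ m².
Net radiated power P_net = εσA(T⁴ − T₀⁴) = 0.913×5.670×10⁻⁸×3.04×10⁻³×(1293.15⁴ − 295.70⁴).
T⁴ − T₀⁴ = 2.79638×10¹² − 7.64549×10⁹ = 2.78873×10¹² K⁴, so P_net = 439 W.

Net loss ≈ 439 W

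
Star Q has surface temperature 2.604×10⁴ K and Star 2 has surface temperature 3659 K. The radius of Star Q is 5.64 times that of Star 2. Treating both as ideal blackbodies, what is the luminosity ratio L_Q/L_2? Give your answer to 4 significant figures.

L_Q/L_2 ≈ 8.160×10⁴

L ∝ R²T⁴, so L_Q/L_2 = (R_Q/R_2)²(T_Q/T_2)⁴ = (5.64)² × (2.604×10⁴/3659)⁴ = 31.8096 × 2565.16 = 8.160×10⁴.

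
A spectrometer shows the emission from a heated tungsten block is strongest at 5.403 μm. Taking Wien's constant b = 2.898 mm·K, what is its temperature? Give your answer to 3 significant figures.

T ≈ 536 K

Wien's law gives T = b/λ_max = (2.898×10⁻³ m·K)/(5.403×10⁻⁶ m) = 536 K.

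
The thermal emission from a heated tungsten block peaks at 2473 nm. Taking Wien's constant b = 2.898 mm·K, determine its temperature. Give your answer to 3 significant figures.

T ≈ 1.17×10³ K

Wien's law gives T = b/λ_max = (2.898×10⁻³ m·K)/(2.473×10⁻⁶ m) = 1.17×10³ K.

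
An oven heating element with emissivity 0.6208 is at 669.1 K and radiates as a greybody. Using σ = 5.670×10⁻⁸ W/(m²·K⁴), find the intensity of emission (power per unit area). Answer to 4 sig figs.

I ≈ 7055 W/m²

Stefan–Boltzmann: I = εσT⁴ = 0.6208 × 5.670×10⁻⁸ × (669.1)⁴ = 7055 W/m².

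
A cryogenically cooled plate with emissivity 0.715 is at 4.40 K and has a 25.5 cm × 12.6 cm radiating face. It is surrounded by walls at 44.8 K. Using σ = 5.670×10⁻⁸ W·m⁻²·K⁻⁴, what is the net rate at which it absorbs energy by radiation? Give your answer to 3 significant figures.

Net gain ≈ 5.25×10⁻³ W

Area A = 0.255 × 0.126 = 0.03213 m².
Net radiated power P_net = εσA(T⁴ − T₀⁴) = 0.715×5.670×10⁻⁸×0.03213×(4.40⁴ − 44.8⁴).
T⁴ − T₀⁴ = 374.810 − 4.02821×10⁶ = -4.02784×10⁶ K⁴, so P_net = -5.25×10⁻³ W — negative, meaning a net gain of 5.25×10⁻³ W.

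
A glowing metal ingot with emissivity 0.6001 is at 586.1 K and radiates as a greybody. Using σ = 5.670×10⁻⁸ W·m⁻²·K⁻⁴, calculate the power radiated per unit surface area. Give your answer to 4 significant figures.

I ≈ 4015 W/m²

Stefan–Boltzmann: I = εσT⁴ = 0.6001 × 5.670×10⁻⁸ × (586.1)⁴ = 4015 W/m².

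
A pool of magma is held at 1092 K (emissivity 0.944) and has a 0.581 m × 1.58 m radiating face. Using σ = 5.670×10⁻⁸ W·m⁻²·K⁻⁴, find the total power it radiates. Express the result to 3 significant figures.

P ≈ 6.99×10⁴ W

Area A = 0.581 × 1.58 = 0.91798 m².
P = εσAT⁴ = 0.944 × 5.670×10⁻⁸ × 0.91798 × (1092)⁴ = 6.99×10⁴ W.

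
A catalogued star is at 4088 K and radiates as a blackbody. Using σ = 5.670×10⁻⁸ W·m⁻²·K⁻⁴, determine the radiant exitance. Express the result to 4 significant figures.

Stefan–Boltzmann: I = σT⁴ = 5.670×10⁻⁸ × (4088)⁴ = 1.584×10⁷ W/m².

I ≈ 1.584×10⁷ W/m²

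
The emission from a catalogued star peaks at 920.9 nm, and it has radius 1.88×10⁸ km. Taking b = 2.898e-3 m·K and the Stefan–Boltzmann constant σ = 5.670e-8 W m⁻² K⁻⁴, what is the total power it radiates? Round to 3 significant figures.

Wien's law: T = b/λ_max = 2.898×10⁻³/9.209×10⁻⁷ = 3146.92 K.
Surface area A = 4πR² = 4π(1.88×10¹¹ m)² = 4.44146×10²³ m².
Then P = σAT⁴ = 5.670×10⁻⁸×4.44146×10²³×(3146.92)⁴ = 2.47×10³⁰ W.

P ≈ 2.47×10³⁰ W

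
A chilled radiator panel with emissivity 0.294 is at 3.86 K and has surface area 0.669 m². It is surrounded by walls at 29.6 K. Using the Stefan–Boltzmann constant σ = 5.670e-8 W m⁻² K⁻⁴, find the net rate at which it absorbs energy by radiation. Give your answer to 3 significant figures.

Net gain ≈ 8.56×10⁻³ W

Area A = 0.669 m².
Net radiated power P_net = εσA(T⁴ − T₀⁴) = 0.294×5.670×10⁻⁸×0.669×(3.86⁴ − 29.6⁴).
T⁴ − T₀⁴ = 221.998 − 7.67656×10⁵ = -7.67434×10⁵ K⁴, so P_net = -8.56×10⁻³ W — negative, meaning a net gain of 8.56×10⁻³ W.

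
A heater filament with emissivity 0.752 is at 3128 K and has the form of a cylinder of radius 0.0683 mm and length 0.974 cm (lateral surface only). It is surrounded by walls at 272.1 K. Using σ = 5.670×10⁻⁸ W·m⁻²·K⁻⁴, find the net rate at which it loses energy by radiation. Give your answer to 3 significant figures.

Net loss ≈ 17.1 W

Lateral area A = 2πrL = 2π×6.83×10⁻⁵×9.74×10⁻³ = 4.17984×10⁻⁶ m².
Net radiated power P_net = εσA(T⁴ − T₀⁴) = 0.752×5.670×10⁻⁸×4.17984×10⁻⁶×(3128⁴ − 272.1⁴).
T⁴ − T₀⁴ = 9.57342×10¹³ − 5.48169×10⁹ = 9.57287×10¹³ K⁴, so P_net = 17.1 W.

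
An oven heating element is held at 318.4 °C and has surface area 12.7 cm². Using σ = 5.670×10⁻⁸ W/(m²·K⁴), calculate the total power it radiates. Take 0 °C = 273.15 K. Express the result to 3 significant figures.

T = 318.4 °C + 273.15 = 591.55 K.
Area A = 12.7 cm² = 1.27×10⁻³ m².
P = σAT⁴ = 5.670×10⁻⁸ × 1.27×10⁻³ × (591.55)⁴ = 8.82 W.

P ≈ 8.82 W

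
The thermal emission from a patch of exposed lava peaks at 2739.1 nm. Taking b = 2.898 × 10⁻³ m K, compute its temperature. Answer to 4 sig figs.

T ≈ 1058 K

Wien's law gives T = b/λ_max = (2.898×10⁻³ m·K)/(2.7391×10⁻⁶ m) = 1058 K.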